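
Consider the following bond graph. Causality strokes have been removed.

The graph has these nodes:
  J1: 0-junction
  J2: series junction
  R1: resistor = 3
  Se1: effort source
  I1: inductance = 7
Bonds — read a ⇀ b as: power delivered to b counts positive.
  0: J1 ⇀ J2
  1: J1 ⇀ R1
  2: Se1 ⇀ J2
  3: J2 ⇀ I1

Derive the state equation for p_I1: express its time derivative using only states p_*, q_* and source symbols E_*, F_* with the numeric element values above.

β2 stroke→J2  (Se1 (Se) sets effort on bond)
β3 stroke→I1  (I1 outputs flow p/I1)
β0 stroke→J2  (1-jn J2 has f-setter on 3)
β1 stroke→J1  (J1 needs exactly one e-in)

dp_I1/dt = E_Se1 - 3*p_I1/7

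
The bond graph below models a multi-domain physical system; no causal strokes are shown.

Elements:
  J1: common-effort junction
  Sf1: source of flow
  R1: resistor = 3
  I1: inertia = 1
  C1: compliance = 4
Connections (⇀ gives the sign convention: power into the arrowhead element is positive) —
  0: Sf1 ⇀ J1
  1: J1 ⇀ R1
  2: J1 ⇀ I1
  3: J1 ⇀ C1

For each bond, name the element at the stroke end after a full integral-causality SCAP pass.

#0 |Sf1
#1 |R1
#2 |I1
#3 |J1

b0 →Sf1  (source Sf1 imposes f)
b2 →I1  (I1 integral (f out))
b3 →J1  (C1 integral (e out))
b1 →R1  (common-e at J1 fixed by 3)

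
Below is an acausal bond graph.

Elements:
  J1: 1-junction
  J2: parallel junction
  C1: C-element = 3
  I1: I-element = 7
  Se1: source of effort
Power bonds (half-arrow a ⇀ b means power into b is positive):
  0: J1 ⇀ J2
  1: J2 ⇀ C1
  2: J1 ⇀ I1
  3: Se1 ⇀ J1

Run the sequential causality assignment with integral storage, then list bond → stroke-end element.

bond 3 →J1  (Se1 (Se) sets effort on bond)
bond 1 →J2  (C1 integral (e out))
bond 0 →J1  (common-e at J2 fixed by 1)
bond 2 →I1  (J1 needs exactly one f-in)

#0 stroke at J1
#1 stroke at J2
#2 stroke at I1
#3 stroke at J1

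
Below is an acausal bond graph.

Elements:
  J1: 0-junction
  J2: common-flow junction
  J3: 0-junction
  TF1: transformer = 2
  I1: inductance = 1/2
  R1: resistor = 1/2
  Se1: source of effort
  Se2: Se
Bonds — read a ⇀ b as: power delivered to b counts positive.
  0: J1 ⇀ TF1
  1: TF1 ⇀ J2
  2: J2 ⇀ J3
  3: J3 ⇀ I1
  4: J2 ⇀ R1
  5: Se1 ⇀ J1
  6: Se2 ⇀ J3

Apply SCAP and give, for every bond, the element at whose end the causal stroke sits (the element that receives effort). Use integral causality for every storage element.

#0 |TF1
#1 |J2
#2 |J2
#3 |I1
#4 |R1
#5 |J1
#6 |J3

#5 |J1  (Se1: effort source, stroke at far end)
#6 |J3  (Se2 fixes effort; stroke away)
#0 |TF1  (J1 effort already set via bond 5)
#2 |J2  (0-jn J3 has e-setter on 6)
#3 |I1  (J3: bond 6 brought effort, rest push out)
#1 |J2  (through TF1, causality passes straight; one stroke at TF1)
#4 |R1  (only one flow-in slot at J2)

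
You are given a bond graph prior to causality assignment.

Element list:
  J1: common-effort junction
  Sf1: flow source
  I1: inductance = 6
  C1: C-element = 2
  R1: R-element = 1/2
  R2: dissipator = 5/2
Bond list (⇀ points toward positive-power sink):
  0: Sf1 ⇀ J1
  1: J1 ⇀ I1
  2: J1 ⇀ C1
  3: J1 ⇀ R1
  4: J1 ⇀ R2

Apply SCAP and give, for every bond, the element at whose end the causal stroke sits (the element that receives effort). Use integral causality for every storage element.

β0 →Sf1
β1 →I1
β2 →J1
β3 →R1
β4 →R2

β0 stroke at Sf1  (Sf1 fixes flow; stroke at Sf1)
β1 stroke at I1  (I1: I, integral causality)
β2 stroke at J1  (C1 outputs effort q/C1)
β3 stroke at R1  (0-jn J1 has e-setter on 2)
β4 stroke at R2  (common-e at J1 fixed by 2)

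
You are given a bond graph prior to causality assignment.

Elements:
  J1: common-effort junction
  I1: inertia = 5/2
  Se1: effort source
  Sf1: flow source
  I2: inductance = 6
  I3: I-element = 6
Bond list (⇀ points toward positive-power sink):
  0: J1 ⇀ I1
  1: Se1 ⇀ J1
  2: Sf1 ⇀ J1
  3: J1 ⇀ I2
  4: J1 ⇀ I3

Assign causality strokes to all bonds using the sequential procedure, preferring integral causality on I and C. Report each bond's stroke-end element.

b0 |I1
b1 |J1
b2 |Sf1
b3 |I2
b4 |I3

β1 →J1  (Se1: effort source, stroke at far end)
β2 →Sf1  (Sf1 (Sf) sets flow on bond)
β0 →I1  (0-jn J1 has e-setter on 1)
β3 →I2  (J1 effort already set via bond 1)
β4 →I3  (common-e at J1 fixed by 1)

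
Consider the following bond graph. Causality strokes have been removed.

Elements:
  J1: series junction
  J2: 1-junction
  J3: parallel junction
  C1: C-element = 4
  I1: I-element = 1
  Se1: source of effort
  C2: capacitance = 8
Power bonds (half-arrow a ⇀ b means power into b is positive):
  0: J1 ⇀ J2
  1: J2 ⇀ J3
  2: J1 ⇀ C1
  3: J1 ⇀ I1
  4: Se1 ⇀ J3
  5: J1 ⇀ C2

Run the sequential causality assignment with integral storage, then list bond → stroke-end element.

β0 →J1
β1 →J2
β2 →J1
β3 →I1
β4 →J3
β5 →J1

#4 →J3  (source Se1 imposes e)
#1 →J2  (common-e at J3 fixed by 4)
#0 →J1  (J2: last free bond brings flow in)
#2 →J1  (prefer integral on C1)
#3 →I1  (I1: I, integral causality)
#5 →J1  (common-f at J1 fixed by 3)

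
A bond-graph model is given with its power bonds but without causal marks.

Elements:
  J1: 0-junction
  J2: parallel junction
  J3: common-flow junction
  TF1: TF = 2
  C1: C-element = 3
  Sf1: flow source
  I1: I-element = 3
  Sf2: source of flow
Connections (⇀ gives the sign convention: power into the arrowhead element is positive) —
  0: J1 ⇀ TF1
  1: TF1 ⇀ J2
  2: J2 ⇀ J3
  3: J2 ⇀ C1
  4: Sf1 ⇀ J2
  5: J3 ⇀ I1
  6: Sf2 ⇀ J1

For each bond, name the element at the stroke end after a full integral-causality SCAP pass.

b4 stroke→Sf1  (Sf1: flow source, stroke at near end)
b6 stroke→Sf2  (Sf2 (Sf) sets flow on bond)
b0 stroke→J1  (only one effort-in slot at J1)
b1 stroke→TF1  (TF TF1: opposite of bond 0)
b3 stroke→J2  (C1: C, integral causality)
b2 stroke→J3  (common-e at J2 fixed by 3)
b5 stroke→I1  (only one flow-in slot at J3)

b0 →J1
b1 →TF1
b2 →J3
b3 →J2
b4 →Sf1
b5 →I1
b6 →Sf2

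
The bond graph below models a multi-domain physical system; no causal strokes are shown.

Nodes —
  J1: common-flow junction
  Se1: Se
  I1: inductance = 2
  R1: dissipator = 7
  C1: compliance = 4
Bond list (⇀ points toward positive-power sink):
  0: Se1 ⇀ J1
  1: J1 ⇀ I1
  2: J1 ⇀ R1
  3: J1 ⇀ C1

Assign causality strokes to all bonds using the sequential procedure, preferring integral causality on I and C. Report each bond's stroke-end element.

β0 |J1  (Se1 fixes effort; stroke away)
β1 |I1  (I1 integral (f out))
β2 |J1  (J1: bond 1 brought flow, rest push out)
β3 |J1  (common-f at J1 fixed by 1)

β0 |J1
β1 |I1
β2 |J1
β3 |J1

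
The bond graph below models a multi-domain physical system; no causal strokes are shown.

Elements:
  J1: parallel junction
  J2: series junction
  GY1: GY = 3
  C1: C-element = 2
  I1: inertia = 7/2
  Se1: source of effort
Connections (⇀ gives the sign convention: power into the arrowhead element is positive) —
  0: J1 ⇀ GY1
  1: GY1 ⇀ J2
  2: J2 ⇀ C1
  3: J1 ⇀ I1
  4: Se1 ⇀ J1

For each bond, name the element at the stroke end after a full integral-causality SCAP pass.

β0 →GY1
β1 →GY1
β2 →J2
β3 →I1
β4 →J1

bond 4 stroke→J1  (Se1 (Se) sets effort on bond)
bond 0 stroke→GY1  (J1: bond 4 brought effort, rest push out)
bond 3 stroke→I1  (common-e at J1 fixed by 4)
bond 1 stroke→GY1  (through GY1, causality inverts; strokes same side of GY1)
bond 2 stroke→J2  (common-f at J2 fixed by 1)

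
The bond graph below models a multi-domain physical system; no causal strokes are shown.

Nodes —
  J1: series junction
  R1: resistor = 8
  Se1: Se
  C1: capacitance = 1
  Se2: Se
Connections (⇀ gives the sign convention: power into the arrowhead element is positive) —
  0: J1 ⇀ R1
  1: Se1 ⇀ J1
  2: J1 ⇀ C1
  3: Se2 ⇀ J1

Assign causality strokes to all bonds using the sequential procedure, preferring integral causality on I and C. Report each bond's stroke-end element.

#0 stroke→R1
#1 stroke→J1
#2 stroke→J1
#3 stroke→J1

β1 |J1  (Se1: effort source, stroke at far end)
β3 |J1  (Se2 fixes effort; stroke away)
β2 |J1  (C1 integral (e out))
β0 |R1  (J1 needs exactly one f-in)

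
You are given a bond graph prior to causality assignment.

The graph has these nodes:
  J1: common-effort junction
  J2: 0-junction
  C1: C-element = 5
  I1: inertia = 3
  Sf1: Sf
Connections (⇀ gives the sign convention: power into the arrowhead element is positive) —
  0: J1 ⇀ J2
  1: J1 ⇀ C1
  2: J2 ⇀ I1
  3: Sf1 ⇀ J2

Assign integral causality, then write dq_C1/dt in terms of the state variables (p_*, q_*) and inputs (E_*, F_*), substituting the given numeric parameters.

b3 stroke at Sf1  (Sf1 fixes flow; stroke at Sf1)
b1 stroke at J1  (prefer integral on C1)
b0 stroke at J2  (J1: bond 1 brought effort, rest push out)
b2 stroke at I1  (J2: bond 0 brought effort, rest push out)

dq_C1/dt = F_Sf1 - p_I1/3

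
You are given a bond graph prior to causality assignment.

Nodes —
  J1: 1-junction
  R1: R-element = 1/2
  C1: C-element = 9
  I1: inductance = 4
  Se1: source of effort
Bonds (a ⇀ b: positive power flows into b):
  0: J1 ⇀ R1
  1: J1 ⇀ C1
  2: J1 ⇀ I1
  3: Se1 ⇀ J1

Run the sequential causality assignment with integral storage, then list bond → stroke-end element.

bond 3 stroke at J1  (Se1 fixes effort; stroke away)
bond 1 stroke at J1  (C1 outputs effort q/C1)
bond 2 stroke at I1  (prefer integral on I1)
bond 0 stroke at J1  (common-f at J1 fixed by 2)

#0 →J1
#1 →J1
#2 →I1
#3 →J1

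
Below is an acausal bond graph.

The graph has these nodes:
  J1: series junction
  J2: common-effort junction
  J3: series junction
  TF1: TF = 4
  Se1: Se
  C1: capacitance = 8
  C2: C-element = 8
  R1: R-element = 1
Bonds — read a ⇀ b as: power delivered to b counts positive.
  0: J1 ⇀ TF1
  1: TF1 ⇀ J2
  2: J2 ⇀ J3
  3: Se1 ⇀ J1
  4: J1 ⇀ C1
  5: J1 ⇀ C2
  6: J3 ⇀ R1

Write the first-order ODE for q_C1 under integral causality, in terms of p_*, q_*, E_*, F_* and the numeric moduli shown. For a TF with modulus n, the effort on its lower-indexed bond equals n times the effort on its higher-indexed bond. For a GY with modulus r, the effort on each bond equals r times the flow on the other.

#3 |J1  (Se1 fixes effort; stroke away)
#4 |J1  (prefer integral on C1)
#5 |J1  (C2 outputs effort q/C2)
#0 |TF1  (J1: last free bond brings flow in)
#1 |J2  (TF1: transformer flips bond 0)
#2 |J3  (J2: bond 1 brought effort, rest push out)
#6 |R1  (only one flow-in slot at J3)

dq_C1/dt = E_Se1/16 - q_C1/128 - q_C2/128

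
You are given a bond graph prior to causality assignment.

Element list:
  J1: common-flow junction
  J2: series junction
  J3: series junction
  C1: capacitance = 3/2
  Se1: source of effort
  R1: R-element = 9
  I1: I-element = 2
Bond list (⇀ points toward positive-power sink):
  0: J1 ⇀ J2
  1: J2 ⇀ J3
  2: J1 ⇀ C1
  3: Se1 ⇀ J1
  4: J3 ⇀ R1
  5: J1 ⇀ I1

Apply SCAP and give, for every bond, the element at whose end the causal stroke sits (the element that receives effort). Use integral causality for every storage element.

β3 →J1  (Se1 (Se) sets effort on bond)
β2 →J1  (C1 outputs effort q/C1)
β5 →I1  (I1 integral (f out))
β0 →J1  (common-f at J1 fixed by 5)
β1 →J2  (1-jn J2 has f-setter on 0)
β4 →J3  (common-f at J3 fixed by 1)

bond 0 |J1
bond 1 |J2
bond 2 |J1
bond 3 |J1
bond 4 |J3
bond 5 |I1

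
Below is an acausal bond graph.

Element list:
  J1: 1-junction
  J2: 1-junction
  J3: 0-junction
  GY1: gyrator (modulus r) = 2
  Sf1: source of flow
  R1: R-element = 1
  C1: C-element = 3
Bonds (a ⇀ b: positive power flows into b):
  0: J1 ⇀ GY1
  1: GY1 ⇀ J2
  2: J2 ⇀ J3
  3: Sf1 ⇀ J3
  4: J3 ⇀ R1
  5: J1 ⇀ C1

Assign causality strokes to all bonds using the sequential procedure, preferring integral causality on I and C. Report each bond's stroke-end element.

#0 |GY1
#1 |GY1
#2 |J2
#3 |Sf1
#4 |J3
#5 |J1

b3 stroke→Sf1  (Sf1 (Sf) sets flow on bond)
b5 stroke→J1  (C1 integral (e out))
b0 stroke→GY1  (J1: last free bond brings flow in)
b1 stroke→GY1  (GY1: gyrator matches bond 0)
b2 stroke→J2  (J2 flow already set via bond 1)
b4 stroke→J3  (only one effort-in slot at J3)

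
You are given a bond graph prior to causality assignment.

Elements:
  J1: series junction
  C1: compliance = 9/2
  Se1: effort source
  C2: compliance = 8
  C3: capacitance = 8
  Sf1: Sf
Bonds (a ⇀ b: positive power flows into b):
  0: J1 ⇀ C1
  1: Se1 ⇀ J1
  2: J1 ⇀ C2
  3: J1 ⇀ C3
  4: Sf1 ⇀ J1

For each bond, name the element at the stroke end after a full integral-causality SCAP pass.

β0 →J1
β1 →J1
β2 →J1
β3 →J1
β4 →Sf1

β1 stroke at J1  (source Se1 imposes e)
β4 stroke at Sf1  (Sf1 (Sf) sets flow on bond)
β0 stroke at J1  (J1: bond 4 brought flow, rest push out)
β2 stroke at J1  (J1: bond 4 brought flow, rest push out)
β3 stroke at J1  (J1: bond 4 brought flow, rest push out)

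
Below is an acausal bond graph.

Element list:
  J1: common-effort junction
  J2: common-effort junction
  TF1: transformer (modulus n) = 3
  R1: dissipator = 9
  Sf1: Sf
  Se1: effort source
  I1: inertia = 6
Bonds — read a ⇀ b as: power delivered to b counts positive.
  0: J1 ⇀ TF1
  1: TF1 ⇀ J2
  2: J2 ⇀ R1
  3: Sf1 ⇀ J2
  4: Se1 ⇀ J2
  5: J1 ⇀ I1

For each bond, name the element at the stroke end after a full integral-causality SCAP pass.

β0 →J1
β1 →TF1
β2 →R1
β3 →Sf1
β4 →J2
β5 →I1

#3 stroke→Sf1  (Sf1 (Sf) sets flow on bond)
#4 stroke→J2  (source Se1 imposes e)
#1 stroke→TF1  (0-jn J2 has e-setter on 4)
#2 stroke→R1  (J2 effort already set via bond 4)
#0 stroke→J1  (TF TF1: opposite of bond 1)
#5 stroke→I1  (J1 effort already set via bond 0)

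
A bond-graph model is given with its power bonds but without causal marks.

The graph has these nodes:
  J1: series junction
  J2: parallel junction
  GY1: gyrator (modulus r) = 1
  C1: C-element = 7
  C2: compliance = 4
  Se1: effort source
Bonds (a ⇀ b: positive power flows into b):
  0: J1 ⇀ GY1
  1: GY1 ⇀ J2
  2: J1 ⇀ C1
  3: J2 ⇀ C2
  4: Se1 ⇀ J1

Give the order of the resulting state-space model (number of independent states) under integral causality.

β4 →J1  (Se1 (Se) sets effort on bond)
β2 →J1  (C1: C, integral causality)
β0 →GY1  (closing 1-jn rule on J1)
β1 →GY1  (through GY1, causality inverts; strokes same side of GY1)
β3 →J2  (J2 needs exactly one e-in)

2  (C1, C2 all integral)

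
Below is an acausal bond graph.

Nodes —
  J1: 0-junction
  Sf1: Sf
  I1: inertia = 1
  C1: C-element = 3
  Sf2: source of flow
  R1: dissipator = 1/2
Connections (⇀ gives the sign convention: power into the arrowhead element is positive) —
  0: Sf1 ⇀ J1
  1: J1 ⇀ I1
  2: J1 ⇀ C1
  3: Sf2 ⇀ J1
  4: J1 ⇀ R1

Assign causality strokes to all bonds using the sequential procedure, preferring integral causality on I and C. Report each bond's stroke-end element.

β0 |Sf1  (source Sf1 imposes f)
β3 |Sf2  (Sf2 fixes flow; stroke at Sf2)
β1 |I1  (prefer integral on I1)
β2 |J1  (C1 integral (e out))
β4 |R1  (J1: bond 2 brought effort, rest push out)

#0 stroke→Sf1
#1 stroke→I1
#2 stroke→J1
#3 stroke→Sf2
#4 stroke→R1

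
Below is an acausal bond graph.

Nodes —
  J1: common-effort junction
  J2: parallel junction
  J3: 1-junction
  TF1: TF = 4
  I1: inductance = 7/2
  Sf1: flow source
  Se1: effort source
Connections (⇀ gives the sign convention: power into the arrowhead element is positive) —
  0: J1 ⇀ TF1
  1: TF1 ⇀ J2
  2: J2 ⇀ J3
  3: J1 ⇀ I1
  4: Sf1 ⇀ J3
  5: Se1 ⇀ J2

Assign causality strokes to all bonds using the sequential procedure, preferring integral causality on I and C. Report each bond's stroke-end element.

bond 4 stroke→Sf1  (Sf1 (Sf) sets flow on bond)
bond 5 stroke→J2  (Se1 (Se) sets effort on bond)
bond 1 stroke→TF1  (J2: bond 5 brought effort, rest push out)
bond 2 stroke→J3  (J2 effort already set via bond 5)
bond 0 stroke→J1  (TF TF1: opposite of bond 1)
bond 3 stroke→I1  (0-jn J1 has e-setter on 0)

β0 stroke at J1
β1 stroke at TF1
β2 stroke at J3
β3 stroke at I1
β4 stroke at Sf1
β5 stroke at J2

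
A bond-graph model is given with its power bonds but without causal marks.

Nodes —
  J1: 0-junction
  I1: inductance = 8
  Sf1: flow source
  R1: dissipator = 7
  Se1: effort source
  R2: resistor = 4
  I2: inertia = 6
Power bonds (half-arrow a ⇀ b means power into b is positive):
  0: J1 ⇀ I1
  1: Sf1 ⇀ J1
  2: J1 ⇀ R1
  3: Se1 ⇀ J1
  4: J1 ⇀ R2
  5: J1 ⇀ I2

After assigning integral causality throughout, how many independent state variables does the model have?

b1 →Sf1  (Sf1 (Sf) sets flow on bond)
b3 →J1  (Se1 fixes effort; stroke away)
b0 →I1  (0-jn J1 has e-setter on 3)
b2 →R1  (common-e at J1 fixed by 3)
b4 →R2  (common-e at J1 fixed by 3)
b5 →I2  (J1 effort already set via bond 3)

2  (I1, I2 all integral)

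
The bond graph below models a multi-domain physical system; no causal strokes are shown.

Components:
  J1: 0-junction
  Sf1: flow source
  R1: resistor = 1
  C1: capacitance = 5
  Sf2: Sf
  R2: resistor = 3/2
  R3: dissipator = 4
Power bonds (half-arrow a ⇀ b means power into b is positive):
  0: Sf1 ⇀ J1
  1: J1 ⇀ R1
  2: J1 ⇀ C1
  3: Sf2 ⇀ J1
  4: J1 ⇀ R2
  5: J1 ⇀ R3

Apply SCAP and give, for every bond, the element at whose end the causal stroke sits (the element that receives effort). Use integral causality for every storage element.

bond 0 stroke→Sf1  (Sf1 fixes flow; stroke at Sf1)
bond 3 stroke→Sf2  (Sf2 fixes flow; stroke at Sf2)
bond 2 stroke→J1  (C1 integral (e out))
bond 1 stroke→R1  (common-e at J1 fixed by 2)
bond 4 stroke→R2  (J1: bond 2 brought effort, rest push out)
bond 5 stroke→R3  (common-e at J1 fixed by 2)

#0 →Sf1
#1 →R1
#2 →J1
#3 →Sf2
#4 →R2
#5 →R3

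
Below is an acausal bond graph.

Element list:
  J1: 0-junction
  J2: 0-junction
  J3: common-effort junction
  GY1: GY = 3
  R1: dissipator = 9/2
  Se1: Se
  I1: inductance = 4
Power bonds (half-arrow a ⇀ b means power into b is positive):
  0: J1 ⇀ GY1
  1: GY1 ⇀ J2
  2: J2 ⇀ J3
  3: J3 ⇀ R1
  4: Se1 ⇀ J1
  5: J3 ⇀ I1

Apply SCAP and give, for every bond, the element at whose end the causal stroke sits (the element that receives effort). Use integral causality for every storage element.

#4 stroke→J1  (Se1: effort source, stroke at far end)
#0 stroke→GY1  (J1: bond 4 brought effort, rest push out)
#1 stroke→GY1  (GY GY1: same side as bond 0)
#2 stroke→J2  (J2: last free bond brings effort in)
#5 stroke→I1  (I1 outputs flow p/I1)
#3 stroke→J3  (J3 needs exactly one e-in)

#0 |GY1
#1 |GY1
#2 |J2
#3 |J3
#4 |J1
#5 |I1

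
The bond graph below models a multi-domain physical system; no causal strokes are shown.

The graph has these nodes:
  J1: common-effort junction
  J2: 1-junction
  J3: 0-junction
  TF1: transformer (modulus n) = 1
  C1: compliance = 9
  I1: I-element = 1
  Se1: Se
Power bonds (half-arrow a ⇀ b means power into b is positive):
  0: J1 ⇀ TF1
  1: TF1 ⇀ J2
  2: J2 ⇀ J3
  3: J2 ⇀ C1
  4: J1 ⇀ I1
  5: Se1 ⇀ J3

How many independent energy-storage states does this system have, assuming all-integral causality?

2  (C1, I1 all integral)

#5 →J3  (source Se1 imposes e)
#2 →J2  (J3 effort already set via bond 5)
#3 →J2  (prefer integral on C1)
#1 →TF1  (closing 1-jn rule on J2)
#0 →J1  (TF TF1: opposite of bond 1)
#4 →I1  (0-jn J1 has e-setter on 0)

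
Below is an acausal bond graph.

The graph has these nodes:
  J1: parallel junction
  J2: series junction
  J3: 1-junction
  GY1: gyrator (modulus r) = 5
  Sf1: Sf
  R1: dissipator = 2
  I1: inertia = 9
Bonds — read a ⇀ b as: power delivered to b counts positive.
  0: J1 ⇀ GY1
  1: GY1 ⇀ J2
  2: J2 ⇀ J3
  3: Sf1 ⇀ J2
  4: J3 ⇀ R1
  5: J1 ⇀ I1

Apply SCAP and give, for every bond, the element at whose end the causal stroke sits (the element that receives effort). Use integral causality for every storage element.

#0 →J1
#1 →J2
#2 →J2
#3 →Sf1
#4 →J3
#5 →I1

#3 →Sf1  (Sf1 fixes flow; stroke at Sf1)
#1 →J2  (common-f at J2 fixed by 3)
#2 →J2  (1-jn J2 has f-setter on 3)
#4 →J3  (1-jn J3 has f-setter on 2)
#0 →J1  (GY GY1: same side as bond 1)
#5 →I1  (common-e at J1 fixed by 0)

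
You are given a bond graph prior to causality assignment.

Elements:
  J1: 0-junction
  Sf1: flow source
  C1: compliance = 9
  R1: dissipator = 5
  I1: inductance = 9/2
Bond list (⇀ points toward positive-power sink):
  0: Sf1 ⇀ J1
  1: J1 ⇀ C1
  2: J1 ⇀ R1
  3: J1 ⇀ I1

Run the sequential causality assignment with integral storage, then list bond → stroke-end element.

#0 →Sf1
#1 →J1
#2 →R1
#3 →I1

β0 stroke→Sf1  (Sf1 (Sf) sets flow on bond)
β1 stroke→J1  (C1 integral (e out))
β2 stroke→R1  (common-e at J1 fixed by 1)
β3 stroke→I1  (common-e at J1 fixed by 1)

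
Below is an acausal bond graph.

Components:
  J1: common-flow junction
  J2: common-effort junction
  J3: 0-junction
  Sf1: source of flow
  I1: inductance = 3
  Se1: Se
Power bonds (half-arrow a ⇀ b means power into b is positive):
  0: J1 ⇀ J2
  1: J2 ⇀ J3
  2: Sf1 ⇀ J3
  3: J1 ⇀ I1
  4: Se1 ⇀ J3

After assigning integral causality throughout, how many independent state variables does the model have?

bond 2 stroke at Sf1  (source Sf1 imposes f)
bond 4 stroke at J3  (Se1: effort source, stroke at far end)
bond 1 stroke at J2  (0-jn J3 has e-setter on 4)
bond 0 stroke at J1  (J2: bond 1 brought effort, rest push out)
bond 3 stroke at I1  (J1 needs exactly one f-in)

1  (I1 all integral)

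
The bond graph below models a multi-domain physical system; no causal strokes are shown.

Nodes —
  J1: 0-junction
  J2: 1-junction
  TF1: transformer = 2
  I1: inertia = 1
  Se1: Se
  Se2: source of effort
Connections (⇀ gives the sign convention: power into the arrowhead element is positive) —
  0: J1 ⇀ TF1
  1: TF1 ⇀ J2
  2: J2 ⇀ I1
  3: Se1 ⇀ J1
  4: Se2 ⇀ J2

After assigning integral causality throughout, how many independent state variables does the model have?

1  (I1 all integral)

b3 |J1  (source Se1 imposes e)
b4 |J2  (Se2: effort source, stroke at far end)
b0 |TF1  (J1 effort already set via bond 3)
b1 |J2  (TF1: transformer flips bond 0)
b2 |I1  (J2 needs exactly one f-in)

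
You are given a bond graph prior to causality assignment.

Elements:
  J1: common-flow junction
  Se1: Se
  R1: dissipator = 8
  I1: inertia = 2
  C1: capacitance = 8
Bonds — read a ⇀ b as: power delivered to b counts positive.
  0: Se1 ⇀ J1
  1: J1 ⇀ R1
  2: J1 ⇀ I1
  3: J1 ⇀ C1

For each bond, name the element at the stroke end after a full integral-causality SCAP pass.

#0 |J1  (source Se1 imposes e)
#2 |I1  (I1: I, integral causality)
#1 |J1  (1-jn J1 has f-setter on 2)
#3 |J1  (1-jn J1 has f-setter on 2)

#0 stroke at J1
#1 stroke at J1
#2 stroke at I1
#3 stroke at J1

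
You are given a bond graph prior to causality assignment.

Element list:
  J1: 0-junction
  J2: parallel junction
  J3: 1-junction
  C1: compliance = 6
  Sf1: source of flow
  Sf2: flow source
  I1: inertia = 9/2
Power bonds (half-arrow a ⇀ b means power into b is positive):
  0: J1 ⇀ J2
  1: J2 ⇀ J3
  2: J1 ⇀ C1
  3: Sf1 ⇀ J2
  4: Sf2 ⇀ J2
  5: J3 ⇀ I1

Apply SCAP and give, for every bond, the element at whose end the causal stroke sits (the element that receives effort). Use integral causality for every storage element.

bond 0 |J2
bond 1 |J3
bond 2 |J1
bond 3 |Sf1
bond 4 |Sf2
bond 5 |I1

#3 stroke at Sf1  (Sf1 (Sf) sets flow on bond)
#4 stroke at Sf2  (Sf2: flow source, stroke at near end)
#2 stroke at J1  (C1: C, integral causality)
#0 stroke at J2  (J1 effort already set via bond 2)
#1 stroke at J3  (J2: bond 0 brought effort, rest push out)
#5 stroke at I1  (only one flow-in slot at J3)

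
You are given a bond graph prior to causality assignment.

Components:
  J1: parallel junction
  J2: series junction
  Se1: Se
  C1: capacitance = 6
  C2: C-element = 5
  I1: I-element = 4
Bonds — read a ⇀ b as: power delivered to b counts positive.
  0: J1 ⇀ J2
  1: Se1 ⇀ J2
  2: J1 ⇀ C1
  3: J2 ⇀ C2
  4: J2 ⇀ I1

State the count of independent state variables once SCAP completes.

β1 stroke at J2  (Se1: effort source, stroke at far end)
β2 stroke at J1  (C1 outputs effort q/C1)
β0 stroke at J2  (J1 effort already set via bond 2)
β3 stroke at J2  (C2 integral (e out))
β4 stroke at I1  (only one flow-in slot at J2)

3  (C1, C2, I1 all integral)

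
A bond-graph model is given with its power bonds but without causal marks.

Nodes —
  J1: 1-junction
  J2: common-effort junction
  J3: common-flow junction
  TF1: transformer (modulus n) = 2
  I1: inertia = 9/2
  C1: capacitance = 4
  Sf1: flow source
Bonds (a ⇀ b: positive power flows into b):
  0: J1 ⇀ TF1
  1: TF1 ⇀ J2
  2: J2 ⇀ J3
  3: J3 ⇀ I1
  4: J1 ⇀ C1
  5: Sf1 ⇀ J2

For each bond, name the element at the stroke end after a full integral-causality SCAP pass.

#0 |TF1
#1 |J2
#2 |J3
#3 |I1
#4 |J1
#5 |Sf1

bond 5 |Sf1  (Sf1 (Sf) sets flow on bond)
bond 3 |I1  (I1 outputs flow p/I1)
bond 2 |J3  (J3 flow already set via bond 3)
bond 1 |J2  (J2 needs exactly one e-in)
bond 0 |TF1  (through TF1, causality passes straight; one stroke at TF1)
bond 4 |J1  (J1: bond 0 brought flow, rest push out)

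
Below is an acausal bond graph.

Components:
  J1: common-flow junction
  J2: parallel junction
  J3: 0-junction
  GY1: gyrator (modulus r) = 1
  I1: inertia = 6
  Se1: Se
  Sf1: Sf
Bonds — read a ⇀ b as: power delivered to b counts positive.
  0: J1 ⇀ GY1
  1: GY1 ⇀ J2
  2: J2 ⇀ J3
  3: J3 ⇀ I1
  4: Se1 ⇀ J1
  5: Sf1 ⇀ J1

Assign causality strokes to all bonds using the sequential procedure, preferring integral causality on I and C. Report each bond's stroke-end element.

b4 stroke at J1  (Se1: effort source, stroke at far end)
b5 stroke at Sf1  (Sf1 (Sf) sets flow on bond)
b0 stroke at J1  (common-f at J1 fixed by 5)
b1 stroke at J2  (GY1 both-in/both-out from 0)
b2 stroke at J3  (J2: bond 1 brought effort, rest push out)
b3 stroke at I1  (common-e at J3 fixed by 2)

bond 0 stroke at J1
bond 1 stroke at J2
bond 2 stroke at J3
bond 3 stroke at I1
bond 4 stroke at J1
bond 5 stroke at Sf1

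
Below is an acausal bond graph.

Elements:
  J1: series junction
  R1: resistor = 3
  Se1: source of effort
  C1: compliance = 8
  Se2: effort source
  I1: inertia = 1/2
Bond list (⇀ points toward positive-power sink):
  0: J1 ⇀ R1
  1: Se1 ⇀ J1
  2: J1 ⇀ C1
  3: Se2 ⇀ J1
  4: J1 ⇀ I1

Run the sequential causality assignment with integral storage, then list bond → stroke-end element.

b0 stroke at J1
b1 stroke at J1
b2 stroke at J1
b3 stroke at J1
b4 stroke at I1

#1 →J1  (source Se1 imposes e)
#3 →J1  (Se2: effort source, stroke at far end)
#2 →J1  (C1 outputs effort q/C1)
#4 →I1  (I1 integral (f out))
#0 →J1  (J1: bond 4 brought flow, rest push out)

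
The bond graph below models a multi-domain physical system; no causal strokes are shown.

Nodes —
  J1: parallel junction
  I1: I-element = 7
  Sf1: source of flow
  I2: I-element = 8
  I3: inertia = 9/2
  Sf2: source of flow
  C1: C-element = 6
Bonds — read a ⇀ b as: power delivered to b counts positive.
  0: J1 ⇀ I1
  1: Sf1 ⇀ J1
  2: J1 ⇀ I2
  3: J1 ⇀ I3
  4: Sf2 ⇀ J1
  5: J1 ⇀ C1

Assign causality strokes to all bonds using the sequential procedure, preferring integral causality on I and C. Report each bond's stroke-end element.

bond 0 stroke→I1
bond 1 stroke→Sf1
bond 2 stroke→I2
bond 3 stroke→I3
bond 4 stroke→Sf2
bond 5 stroke→J1

bond 1 stroke→Sf1  (Sf1: flow source, stroke at near end)
bond 4 stroke→Sf2  (Sf2 fixes flow; stroke at Sf2)
bond 0 stroke→I1  (I1: I, integral causality)
bond 2 stroke→I2  (prefer integral on I2)
bond 3 stroke→I3  (prefer integral on I3)
bond 5 stroke→J1  (J1 needs exactly one e-in)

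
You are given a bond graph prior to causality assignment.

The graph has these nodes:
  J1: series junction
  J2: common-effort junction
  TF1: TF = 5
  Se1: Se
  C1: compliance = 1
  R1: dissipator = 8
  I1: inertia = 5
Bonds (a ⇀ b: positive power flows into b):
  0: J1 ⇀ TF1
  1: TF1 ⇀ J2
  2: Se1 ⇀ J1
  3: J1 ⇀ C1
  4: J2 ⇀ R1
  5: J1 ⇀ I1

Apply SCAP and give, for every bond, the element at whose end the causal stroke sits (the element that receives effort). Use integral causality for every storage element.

bond 2 →J1  (source Se1 imposes e)
bond 3 →J1  (prefer integral on C1)
bond 5 →I1  (prefer integral on I1)
bond 0 →J1  (J1: bond 5 brought flow, rest push out)
bond 1 →TF1  (TF1 one-in-one-out from 0)
bond 4 →J2  (J2 needs exactly one e-in)

bond 0 stroke at J1
bond 1 stroke at TF1
bond 2 stroke at J1
bond 3 stroke at J1
bond 4 stroke at J2
bond 5 stroke at I1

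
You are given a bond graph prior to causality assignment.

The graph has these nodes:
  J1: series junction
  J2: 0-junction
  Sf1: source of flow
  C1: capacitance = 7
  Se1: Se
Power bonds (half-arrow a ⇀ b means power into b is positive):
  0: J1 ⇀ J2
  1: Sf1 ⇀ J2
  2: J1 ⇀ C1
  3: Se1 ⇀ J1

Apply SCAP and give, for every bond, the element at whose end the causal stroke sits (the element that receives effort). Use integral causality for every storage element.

β0 |J2
β1 |Sf1
β2 |J1
β3 |J1

bond 1 stroke→Sf1  (Sf1 fixes flow; stroke at Sf1)
bond 3 stroke→J1  (Se1: effort source, stroke at far end)
bond 0 stroke→J2  (J2: last free bond brings effort in)
bond 2 stroke→J1  (J1 flow already set via bond 0)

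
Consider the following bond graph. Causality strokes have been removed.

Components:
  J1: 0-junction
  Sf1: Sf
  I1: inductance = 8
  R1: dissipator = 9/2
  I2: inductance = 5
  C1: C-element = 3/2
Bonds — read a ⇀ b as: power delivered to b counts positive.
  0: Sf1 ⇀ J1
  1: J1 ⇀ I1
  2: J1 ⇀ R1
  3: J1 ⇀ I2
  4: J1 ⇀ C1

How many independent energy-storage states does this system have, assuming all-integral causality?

#0 |Sf1  (source Sf1 imposes f)
#1 |I1  (prefer integral on I1)
#3 |I2  (prefer integral on I2)
#4 |J1  (C1: C, integral causality)
#2 |R1  (common-e at J1 fixed by 4)

3  (C1, I1, I2 all integral)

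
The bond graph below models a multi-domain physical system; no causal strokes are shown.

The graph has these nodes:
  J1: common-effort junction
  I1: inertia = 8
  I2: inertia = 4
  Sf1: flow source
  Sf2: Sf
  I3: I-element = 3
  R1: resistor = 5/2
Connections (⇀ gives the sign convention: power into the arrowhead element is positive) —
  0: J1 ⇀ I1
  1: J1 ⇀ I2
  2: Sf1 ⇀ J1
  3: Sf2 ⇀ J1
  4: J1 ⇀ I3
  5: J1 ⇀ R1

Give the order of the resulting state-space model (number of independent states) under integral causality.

#2 |Sf1  (Sf1 fixes flow; stroke at Sf1)
#3 |Sf2  (Sf2 (Sf) sets flow on bond)
#0 |I1  (I1: I, integral causality)
#1 |I2  (I2: I, integral causality)
#4 |I3  (I3: I, integral causality)
#5 |J1  (J1 needs exactly one e-in)

3  (I1, I2, I3 all integral)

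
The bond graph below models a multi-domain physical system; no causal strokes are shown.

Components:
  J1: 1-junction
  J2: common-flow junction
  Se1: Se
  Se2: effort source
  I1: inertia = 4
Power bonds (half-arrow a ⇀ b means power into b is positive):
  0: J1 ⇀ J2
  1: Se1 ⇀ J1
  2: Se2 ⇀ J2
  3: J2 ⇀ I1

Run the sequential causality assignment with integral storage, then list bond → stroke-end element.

bond 1 stroke at J1  (source Se1 imposes e)
bond 2 stroke at J2  (Se2: effort source, stroke at far end)
bond 0 stroke at J2  (J1: last free bond brings flow in)
bond 3 stroke at I1  (closing 1-jn rule on J2)

bond 0 |J2
bond 1 |J1
bond 2 |J2
bond 3 |I1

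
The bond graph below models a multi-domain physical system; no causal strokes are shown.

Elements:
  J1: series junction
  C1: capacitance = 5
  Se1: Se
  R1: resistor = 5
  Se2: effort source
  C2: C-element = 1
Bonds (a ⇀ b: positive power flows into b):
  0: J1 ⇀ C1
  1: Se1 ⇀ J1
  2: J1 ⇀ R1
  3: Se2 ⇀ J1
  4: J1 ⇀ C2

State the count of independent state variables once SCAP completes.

bond 1 stroke→J1  (Se1 fixes effort; stroke away)
bond 3 stroke→J1  (Se2: effort source, stroke at far end)
bond 0 stroke→J1  (C1 integral (e out))
bond 4 stroke→J1  (C2 integral (e out))
bond 2 stroke→R1  (J1 needs exactly one f-in)

2  (C1, C2 all integral)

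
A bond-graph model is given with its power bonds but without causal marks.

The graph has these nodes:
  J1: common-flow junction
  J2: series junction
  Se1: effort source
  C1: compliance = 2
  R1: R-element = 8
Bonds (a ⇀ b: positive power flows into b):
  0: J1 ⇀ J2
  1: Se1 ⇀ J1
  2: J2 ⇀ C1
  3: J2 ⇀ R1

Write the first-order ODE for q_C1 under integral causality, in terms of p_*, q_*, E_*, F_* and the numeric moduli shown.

dq_C1/dt = E_Se1/8 - q_C1/16

β1 stroke→J1  (source Se1 imposes e)
β0 stroke→J2  (J1: last free bond brings flow in)
β2 stroke→J2  (prefer integral on C1)
β3 stroke→R1  (only one flow-in slot at J2)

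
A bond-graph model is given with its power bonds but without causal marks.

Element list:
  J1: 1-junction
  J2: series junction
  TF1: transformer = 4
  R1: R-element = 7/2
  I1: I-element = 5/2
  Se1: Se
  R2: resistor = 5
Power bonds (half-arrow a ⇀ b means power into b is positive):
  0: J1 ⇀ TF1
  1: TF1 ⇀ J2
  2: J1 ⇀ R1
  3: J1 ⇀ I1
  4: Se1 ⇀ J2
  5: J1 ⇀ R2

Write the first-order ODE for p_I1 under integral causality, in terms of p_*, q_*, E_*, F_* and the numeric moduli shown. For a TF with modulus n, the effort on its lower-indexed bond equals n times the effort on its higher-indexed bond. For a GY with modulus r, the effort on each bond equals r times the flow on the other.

dp_I1/dt = 4*E_Se1 - 17*p_I1/5

b4 →J2  (Se1: effort source, stroke at far end)
b1 →TF1  (closing 1-jn rule on J2)
b0 →J1  (TF1: transformer flips bond 1)
b3 →I1  (I1 outputs flow p/I1)
b2 →J1  (common-f at J1 fixed by 3)
b5 →J1  (J1 flow already set via bond 3)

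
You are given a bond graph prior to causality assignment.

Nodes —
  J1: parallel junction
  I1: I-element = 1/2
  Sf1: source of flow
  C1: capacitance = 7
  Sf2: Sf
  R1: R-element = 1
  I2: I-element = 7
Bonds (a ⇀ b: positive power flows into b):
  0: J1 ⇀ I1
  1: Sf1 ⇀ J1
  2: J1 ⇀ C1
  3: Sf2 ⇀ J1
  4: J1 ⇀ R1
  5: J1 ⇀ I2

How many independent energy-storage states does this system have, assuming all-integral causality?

3  (C1, I1, I2 all integral)

b1 stroke at Sf1  (Sf1 (Sf) sets flow on bond)
b3 stroke at Sf2  (Sf2 fixes flow; stroke at Sf2)
b0 stroke at I1  (prefer integral on I1)
b2 stroke at J1  (C1: C, integral causality)
b4 stroke at R1  (J1: bond 2 brought effort, rest push out)
b5 stroke at I2  (J1: bond 2 brought effort, rest push out)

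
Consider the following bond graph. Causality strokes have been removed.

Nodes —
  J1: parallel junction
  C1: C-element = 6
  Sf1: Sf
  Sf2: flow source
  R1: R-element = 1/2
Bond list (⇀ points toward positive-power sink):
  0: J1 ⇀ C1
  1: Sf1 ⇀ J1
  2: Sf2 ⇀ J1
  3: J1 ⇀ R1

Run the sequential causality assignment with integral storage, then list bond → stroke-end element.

#1 |Sf1  (Sf1 (Sf) sets flow on bond)
#2 |Sf2  (Sf2: flow source, stroke at near end)
#0 |J1  (C1: C, integral causality)
#3 |R1  (common-e at J1 fixed by 0)

bond 0 →J1
bond 1 →Sf1
bond 2 →Sf2
bond 3 →R1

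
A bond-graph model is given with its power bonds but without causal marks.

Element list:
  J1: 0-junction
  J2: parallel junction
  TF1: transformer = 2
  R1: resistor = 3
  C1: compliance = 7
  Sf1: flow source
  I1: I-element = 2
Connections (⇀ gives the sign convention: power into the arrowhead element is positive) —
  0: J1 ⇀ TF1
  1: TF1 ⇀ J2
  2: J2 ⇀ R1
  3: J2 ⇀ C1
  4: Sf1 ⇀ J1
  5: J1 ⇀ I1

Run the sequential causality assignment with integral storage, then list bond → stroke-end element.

b4 →Sf1  (Sf1 fixes flow; stroke at Sf1)
b3 →J2  (prefer integral on C1)
b1 →TF1  (J2 effort already set via bond 3)
b2 →R1  (0-jn J2 has e-setter on 3)
b0 →J1  (TF1: transformer flips bond 1)
b5 →I1  (J1 effort already set via bond 0)

β0 stroke at J1
β1 stroke at TF1
β2 stroke at R1
β3 stroke at J2
β4 stroke at Sf1
β5 stroke at I1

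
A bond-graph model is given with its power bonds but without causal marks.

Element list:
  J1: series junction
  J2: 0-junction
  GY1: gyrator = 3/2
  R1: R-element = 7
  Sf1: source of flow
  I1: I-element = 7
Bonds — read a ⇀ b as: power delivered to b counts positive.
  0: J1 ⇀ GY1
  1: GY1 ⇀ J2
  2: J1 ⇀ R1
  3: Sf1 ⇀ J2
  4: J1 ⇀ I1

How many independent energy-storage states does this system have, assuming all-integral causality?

β3 |Sf1  (Sf1 fixes flow; stroke at Sf1)
β1 |J2  (J2 needs exactly one e-in)
β0 |J1  (GY1: gyrator matches bond 1)
β4 |I1  (prefer integral on I1)
β2 |J1  (common-f at J1 fixed by 4)

1  (I1 all integral)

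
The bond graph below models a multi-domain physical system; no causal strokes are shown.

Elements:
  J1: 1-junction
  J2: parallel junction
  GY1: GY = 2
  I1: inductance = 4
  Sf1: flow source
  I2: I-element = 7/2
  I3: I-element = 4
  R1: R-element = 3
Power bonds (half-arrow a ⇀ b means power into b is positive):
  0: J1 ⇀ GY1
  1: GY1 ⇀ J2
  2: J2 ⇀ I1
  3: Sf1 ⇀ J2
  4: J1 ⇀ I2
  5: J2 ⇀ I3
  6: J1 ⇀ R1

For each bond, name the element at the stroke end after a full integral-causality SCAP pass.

b3 →Sf1  (Sf1: flow source, stroke at near end)
b2 →I1  (I1: I, integral causality)
b4 →I2  (I2 integral (f out))
b0 →J1  (J1: bond 4 brought flow, rest push out)
b6 →J1  (1-jn J1 has f-setter on 4)
b1 →J2  (through GY1, causality inverts; strokes same side of GY1)
b5 →I3  (0-jn J2 has e-setter on 1)

#0 stroke→J1
#1 stroke→J2
#2 stroke→I1
#3 stroke→Sf1
#4 stroke→I2
#5 stroke→I3
#6 stroke→J1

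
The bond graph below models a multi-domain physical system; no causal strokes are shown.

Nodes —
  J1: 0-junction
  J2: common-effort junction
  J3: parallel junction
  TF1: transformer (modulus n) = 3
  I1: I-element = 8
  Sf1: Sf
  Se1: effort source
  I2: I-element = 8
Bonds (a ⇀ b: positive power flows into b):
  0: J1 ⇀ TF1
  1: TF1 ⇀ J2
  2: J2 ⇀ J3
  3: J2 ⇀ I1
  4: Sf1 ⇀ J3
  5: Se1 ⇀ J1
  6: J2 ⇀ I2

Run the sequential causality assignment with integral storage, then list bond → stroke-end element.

bond 4 |Sf1  (Sf1 fixes flow; stroke at Sf1)
bond 5 |J1  (Se1: effort source, stroke at far end)
bond 0 |TF1  (common-e at J1 fixed by 5)
bond 2 |J3  (closing 0-jn rule on J3)
bond 1 |J2  (TF TF1: opposite of bond 0)
bond 3 |I1  (J2 effort already set via bond 1)
bond 6 |I2  (0-jn J2 has e-setter on 1)

b0 stroke→TF1
b1 stroke→J2
b2 stroke→J3
b3 stroke→I1
b4 stroke→Sf1
b5 stroke→J1
b6 stroke→I2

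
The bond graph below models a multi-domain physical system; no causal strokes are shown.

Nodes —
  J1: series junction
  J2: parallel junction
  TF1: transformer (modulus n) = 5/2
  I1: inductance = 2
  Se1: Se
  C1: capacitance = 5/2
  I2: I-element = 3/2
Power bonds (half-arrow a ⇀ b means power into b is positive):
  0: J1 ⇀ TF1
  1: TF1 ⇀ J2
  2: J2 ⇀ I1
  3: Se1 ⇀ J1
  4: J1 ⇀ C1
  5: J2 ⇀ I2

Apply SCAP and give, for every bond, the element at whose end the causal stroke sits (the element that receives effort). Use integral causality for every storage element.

#0 stroke→TF1
#1 stroke→J2
#2 stroke→I1
#3 stroke→J1
#4 stroke→J1
#5 stroke→I2

bond 3 stroke→J1  (source Se1 imposes e)
bond 2 stroke→I1  (I1: I, integral causality)
bond 4 stroke→J1  (C1 outputs effort q/C1)
bond 0 stroke→TF1  (J1 needs exactly one f-in)
bond 1 stroke→J2  (through TF1, causality passes straight; one stroke at TF1)
bond 5 stroke→I2  (0-jn J2 has e-setter on 1)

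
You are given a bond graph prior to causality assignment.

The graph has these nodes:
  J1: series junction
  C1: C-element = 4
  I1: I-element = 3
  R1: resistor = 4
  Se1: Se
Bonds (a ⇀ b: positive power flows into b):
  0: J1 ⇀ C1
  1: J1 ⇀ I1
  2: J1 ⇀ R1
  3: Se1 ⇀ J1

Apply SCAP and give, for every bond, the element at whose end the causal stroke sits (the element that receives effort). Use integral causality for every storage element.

#0 →J1
#1 →I1
#2 →J1
#3 →J1

β3 →J1  (Se1 (Se) sets effort on bond)
β0 →J1  (C1 outputs effort q/C1)
β1 →I1  (I1 integral (f out))
β2 →J1  (1-jn J1 has f-setter on 1)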